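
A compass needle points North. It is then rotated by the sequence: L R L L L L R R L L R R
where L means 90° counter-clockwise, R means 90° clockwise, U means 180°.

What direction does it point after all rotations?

Start: North
  L (left (90° counter-clockwise)) -> West
  R (right (90° clockwise)) -> North
  L (left (90° counter-clockwise)) -> West
  L (left (90° counter-clockwise)) -> South
  L (left (90° counter-clockwise)) -> East
  L (left (90° counter-clockwise)) -> North
  R (right (90° clockwise)) -> East
  R (right (90° clockwise)) -> South
  L (left (90° counter-clockwise)) -> East
  L (left (90° counter-clockwise)) -> North
  R (right (90° clockwise)) -> East
  R (right (90° clockwise)) -> South
Final: South

Answer: Final heading: South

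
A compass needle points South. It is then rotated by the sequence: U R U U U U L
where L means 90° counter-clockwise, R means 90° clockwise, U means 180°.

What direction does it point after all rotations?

Start: South
  U (U-turn (180°)) -> North
  R (right (90° clockwise)) -> East
  U (U-turn (180°)) -> West
  U (U-turn (180°)) -> East
  U (U-turn (180°)) -> West
  U (U-turn (180°)) -> East
  L (left (90° counter-clockwise)) -> North
Final: North

Answer: Final heading: North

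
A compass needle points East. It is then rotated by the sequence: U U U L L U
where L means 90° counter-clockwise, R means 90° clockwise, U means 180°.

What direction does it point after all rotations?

Start: East
  U (U-turn (180°)) -> West
  U (U-turn (180°)) -> East
  U (U-turn (180°)) -> West
  L (left (90° counter-clockwise)) -> South
  L (left (90° counter-clockwise)) -> East
  U (U-turn (180°)) -> West
Final: West

Answer: Final heading: West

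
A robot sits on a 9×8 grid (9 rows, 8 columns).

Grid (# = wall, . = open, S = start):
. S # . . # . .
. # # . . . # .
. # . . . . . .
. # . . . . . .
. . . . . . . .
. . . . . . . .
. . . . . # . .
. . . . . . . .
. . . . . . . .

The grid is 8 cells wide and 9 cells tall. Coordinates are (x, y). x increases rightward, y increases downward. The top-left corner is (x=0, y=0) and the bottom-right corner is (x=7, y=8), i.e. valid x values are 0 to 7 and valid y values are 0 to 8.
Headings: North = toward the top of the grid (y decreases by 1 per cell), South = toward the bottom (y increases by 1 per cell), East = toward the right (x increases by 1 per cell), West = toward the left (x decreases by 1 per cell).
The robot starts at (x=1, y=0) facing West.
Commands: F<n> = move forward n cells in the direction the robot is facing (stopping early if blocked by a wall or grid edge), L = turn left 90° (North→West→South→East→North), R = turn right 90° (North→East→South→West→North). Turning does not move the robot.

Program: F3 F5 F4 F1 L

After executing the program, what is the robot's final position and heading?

Answer: Final position: (x=0, y=0), facing South

Derivation:
Start: (x=1, y=0), facing West
  F3: move forward 1/3 (blocked), now at (x=0, y=0)
  F5: move forward 0/5 (blocked), now at (x=0, y=0)
  F4: move forward 0/4 (blocked), now at (x=0, y=0)
  F1: move forward 0/1 (blocked), now at (x=0, y=0)
  L: turn left, now facing South
Final: (x=0, y=0), facing South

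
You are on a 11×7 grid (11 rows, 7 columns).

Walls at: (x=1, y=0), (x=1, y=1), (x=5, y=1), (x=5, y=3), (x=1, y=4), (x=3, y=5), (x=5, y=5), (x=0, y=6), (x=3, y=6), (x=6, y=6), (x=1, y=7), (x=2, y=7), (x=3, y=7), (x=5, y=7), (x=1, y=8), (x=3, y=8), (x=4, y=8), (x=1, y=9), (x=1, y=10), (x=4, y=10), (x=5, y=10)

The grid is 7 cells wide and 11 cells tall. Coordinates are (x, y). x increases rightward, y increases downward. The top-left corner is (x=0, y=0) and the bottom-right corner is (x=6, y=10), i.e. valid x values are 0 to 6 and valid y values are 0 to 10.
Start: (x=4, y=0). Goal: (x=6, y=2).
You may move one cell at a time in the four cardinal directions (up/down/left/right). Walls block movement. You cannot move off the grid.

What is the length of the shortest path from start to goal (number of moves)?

BFS from (x=4, y=0) until reaching (x=6, y=2):
  Distance 0: (x=4, y=0)
  Distance 1: (x=3, y=0), (x=5, y=0), (x=4, y=1)
  Distance 2: (x=2, y=0), (x=6, y=0), (x=3, y=1), (x=4, y=2)
  Distance 3: (x=2, y=1), (x=6, y=1), (x=3, y=2), (x=5, y=2), (x=4, y=3)
  Distance 4: (x=2, y=2), (x=6, y=2), (x=3, y=3), (x=4, y=4)  <- goal reached here
One shortest path (4 moves): (x=4, y=0) -> (x=5, y=0) -> (x=6, y=0) -> (x=6, y=1) -> (x=6, y=2)

Answer: Shortest path length: 4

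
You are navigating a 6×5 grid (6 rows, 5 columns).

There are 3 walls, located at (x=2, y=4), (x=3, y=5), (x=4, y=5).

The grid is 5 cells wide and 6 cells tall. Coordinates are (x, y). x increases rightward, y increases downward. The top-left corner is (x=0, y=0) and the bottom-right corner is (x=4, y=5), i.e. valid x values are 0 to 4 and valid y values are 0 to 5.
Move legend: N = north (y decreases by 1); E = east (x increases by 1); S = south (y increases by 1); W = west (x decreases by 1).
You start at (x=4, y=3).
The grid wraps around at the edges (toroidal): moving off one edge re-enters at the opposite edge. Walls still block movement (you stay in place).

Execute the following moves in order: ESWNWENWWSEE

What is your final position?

Start: (x=4, y=3)
  E (east): (x=4, y=3) -> (x=0, y=3)
  S (south): (x=0, y=3) -> (x=0, y=4)
  W (west): (x=0, y=4) -> (x=4, y=4)
  N (north): (x=4, y=4) -> (x=4, y=3)
  W (west): (x=4, y=3) -> (x=3, y=3)
  E (east): (x=3, y=3) -> (x=4, y=3)
  N (north): (x=4, y=3) -> (x=4, y=2)
  W (west): (x=4, y=2) -> (x=3, y=2)
  W (west): (x=3, y=2) -> (x=2, y=2)
  S (south): (x=2, y=2) -> (x=2, y=3)
  E (east): (x=2, y=3) -> (x=3, y=3)
  E (east): (x=3, y=3) -> (x=4, y=3)
Final: (x=4, y=3)

Answer: Final position: (x=4, y=3)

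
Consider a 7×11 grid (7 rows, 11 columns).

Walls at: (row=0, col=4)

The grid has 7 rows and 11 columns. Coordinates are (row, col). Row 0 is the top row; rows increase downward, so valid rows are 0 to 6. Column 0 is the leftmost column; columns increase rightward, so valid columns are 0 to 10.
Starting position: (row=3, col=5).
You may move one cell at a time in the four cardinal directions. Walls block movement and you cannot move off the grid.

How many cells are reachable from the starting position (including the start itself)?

Answer: Reachable cells: 76

Derivation:
BFS flood-fill from (row=3, col=5):
  Distance 0: (row=3, col=5)
  Distance 1: (row=2, col=5), (row=3, col=4), (row=3, col=6), (row=4, col=5)
  Distance 2: (row=1, col=5), (row=2, col=4), (row=2, col=6), (row=3, col=3), (row=3, col=7), (row=4, col=4), (row=4, col=6), (row=5, col=5)
  Distance 3: (row=0, col=5), (row=1, col=4), (row=1, col=6), (row=2, col=3), (row=2, col=7), (row=3, col=2), (row=3, col=8), (row=4, col=3), (row=4, col=7), (row=5, col=4), (row=5, col=6), (row=6, col=5)
  Distance 4: (row=0, col=6), (row=1, col=3), (row=1, col=7), (row=2, col=2), (row=2, col=8), (row=3, col=1), (row=3, col=9), (row=4, col=2), (row=4, col=8), (row=5, col=3), (row=5, col=7), (row=6, col=4), (row=6, col=6)
  Distance 5: (row=0, col=3), (row=0, col=7), (row=1, col=2), (row=1, col=8), (row=2, col=1), (row=2, col=9), (row=3, col=0), (row=3, col=10), (row=4, col=1), (row=4, col=9), (row=5, col=2), (row=5, col=8), (row=6, col=3), (row=6, col=7)
  Distance 6: (row=0, col=2), (row=0, col=8), (row=1, col=1), (row=1, col=9), (row=2, col=0), (row=2, col=10), (row=4, col=0), (row=4, col=10), (row=5, col=1), (row=5, col=9), (row=6, col=2), (row=6, col=8)
  Distance 7: (row=0, col=1), (row=0, col=9), (row=1, col=0), (row=1, col=10), (row=5, col=0), (row=5, col=10), (row=6, col=1), (row=6, col=9)
  Distance 8: (row=0, col=0), (row=0, col=10), (row=6, col=0), (row=6, col=10)
Total reachable: 76 (grid has 76 open cells total)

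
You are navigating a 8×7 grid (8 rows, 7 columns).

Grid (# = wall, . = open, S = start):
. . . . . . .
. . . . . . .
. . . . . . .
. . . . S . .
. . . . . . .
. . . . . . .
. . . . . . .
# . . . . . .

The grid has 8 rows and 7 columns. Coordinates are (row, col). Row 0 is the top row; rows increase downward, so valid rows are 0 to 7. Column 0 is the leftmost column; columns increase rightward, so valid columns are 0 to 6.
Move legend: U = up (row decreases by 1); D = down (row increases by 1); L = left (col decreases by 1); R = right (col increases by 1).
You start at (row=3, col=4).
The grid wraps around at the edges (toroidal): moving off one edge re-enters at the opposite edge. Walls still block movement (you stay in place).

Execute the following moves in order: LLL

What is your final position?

Start: (row=3, col=4)
  L (left): (row=3, col=4) -> (row=3, col=3)
  L (left): (row=3, col=3) -> (row=3, col=2)
  L (left): (row=3, col=2) -> (row=3, col=1)
Final: (row=3, col=1)

Answer: Final position: (row=3, col=1)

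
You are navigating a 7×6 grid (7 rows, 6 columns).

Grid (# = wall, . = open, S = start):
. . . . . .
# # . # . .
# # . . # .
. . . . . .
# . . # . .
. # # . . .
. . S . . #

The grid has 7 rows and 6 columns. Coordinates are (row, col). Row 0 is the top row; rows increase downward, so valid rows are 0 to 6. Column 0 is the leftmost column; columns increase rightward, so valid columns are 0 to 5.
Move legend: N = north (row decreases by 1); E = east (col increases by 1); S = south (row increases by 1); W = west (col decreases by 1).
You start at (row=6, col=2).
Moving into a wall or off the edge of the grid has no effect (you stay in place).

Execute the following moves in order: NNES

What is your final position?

Answer: Final position: (row=6, col=3)

Derivation:
Start: (row=6, col=2)
  N (north): blocked, stay at (row=6, col=2)
  N (north): blocked, stay at (row=6, col=2)
  E (east): (row=6, col=2) -> (row=6, col=3)
  S (south): blocked, stay at (row=6, col=3)
Final: (row=6, col=3)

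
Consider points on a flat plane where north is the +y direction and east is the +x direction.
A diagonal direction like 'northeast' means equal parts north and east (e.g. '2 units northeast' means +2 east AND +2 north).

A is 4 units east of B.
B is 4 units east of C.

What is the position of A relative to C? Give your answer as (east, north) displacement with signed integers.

Place C at the origin (east=0, north=0).
  B is 4 units east of C: delta (east=+4, north=+0); B at (east=4, north=0).
  A is 4 units east of B: delta (east=+4, north=+0); A at (east=8, north=0).
Therefore A relative to C: (east=8, north=0).

Answer: A is at (east=8, north=0) relative to C.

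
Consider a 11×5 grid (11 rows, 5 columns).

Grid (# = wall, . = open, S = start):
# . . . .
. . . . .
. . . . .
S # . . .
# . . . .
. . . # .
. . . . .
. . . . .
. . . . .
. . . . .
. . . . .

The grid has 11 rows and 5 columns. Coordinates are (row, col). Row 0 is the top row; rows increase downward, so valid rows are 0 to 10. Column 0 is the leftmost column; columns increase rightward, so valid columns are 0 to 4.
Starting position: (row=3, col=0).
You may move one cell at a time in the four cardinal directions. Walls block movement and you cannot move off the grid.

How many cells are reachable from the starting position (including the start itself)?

Answer: Reachable cells: 51

Derivation:
BFS flood-fill from (row=3, col=0):
  Distance 0: (row=3, col=0)
  Distance 1: (row=2, col=0)
  Distance 2: (row=1, col=0), (row=2, col=1)
  Distance 3: (row=1, col=1), (row=2, col=2)
  Distance 4: (row=0, col=1), (row=1, col=2), (row=2, col=3), (row=3, col=2)
  Distance 5: (row=0, col=2), (row=1, col=3), (row=2, col=4), (row=3, col=3), (row=4, col=2)
  Distance 6: (row=0, col=3), (row=1, col=4), (row=3, col=4), (row=4, col=1), (row=4, col=3), (row=5, col=2)
  Distance 7: (row=0, col=4), (row=4, col=4), (row=5, col=1), (row=6, col=2)
  Distance 8: (row=5, col=0), (row=5, col=4), (row=6, col=1), (row=6, col=3), (row=7, col=2)
  Distance 9: (row=6, col=0), (row=6, col=4), (row=7, col=1), (row=7, col=3), (row=8, col=2)
  Distance 10: (row=7, col=0), (row=7, col=4), (row=8, col=1), (row=8, col=3), (row=9, col=2)
  Distance 11: (row=8, col=0), (row=8, col=4), (row=9, col=1), (row=9, col=3), (row=10, col=2)
  Distance 12: (row=9, col=0), (row=9, col=4), (row=10, col=1), (row=10, col=3)
  Distance 13: (row=10, col=0), (row=10, col=4)
Total reachable: 51 (grid has 51 open cells total)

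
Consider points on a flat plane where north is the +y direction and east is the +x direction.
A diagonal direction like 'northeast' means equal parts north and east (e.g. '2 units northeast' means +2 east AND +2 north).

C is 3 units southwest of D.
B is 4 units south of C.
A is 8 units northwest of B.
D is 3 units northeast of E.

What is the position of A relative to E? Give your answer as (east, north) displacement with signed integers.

Answer: A is at (east=-8, north=4) relative to E.

Derivation:
Place E at the origin (east=0, north=0).
  D is 3 units northeast of E: delta (east=+3, north=+3); D at (east=3, north=3).
  C is 3 units southwest of D: delta (east=-3, north=-3); C at (east=0, north=0).
  B is 4 units south of C: delta (east=+0, north=-4); B at (east=0, north=-4).
  A is 8 units northwest of B: delta (east=-8, north=+8); A at (east=-8, north=4).
Therefore A relative to E: (east=-8, north=4).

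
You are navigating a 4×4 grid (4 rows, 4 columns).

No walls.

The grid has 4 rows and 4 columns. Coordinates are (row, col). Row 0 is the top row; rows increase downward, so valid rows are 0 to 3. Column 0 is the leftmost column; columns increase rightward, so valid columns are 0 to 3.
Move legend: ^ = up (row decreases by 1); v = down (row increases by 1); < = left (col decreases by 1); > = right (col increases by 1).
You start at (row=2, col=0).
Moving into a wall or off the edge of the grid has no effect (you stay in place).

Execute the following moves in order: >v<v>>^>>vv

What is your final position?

Start: (row=2, col=0)
  > (right): (row=2, col=0) -> (row=2, col=1)
  v (down): (row=2, col=1) -> (row=3, col=1)
  < (left): (row=3, col=1) -> (row=3, col=0)
  v (down): blocked, stay at (row=3, col=0)
  > (right): (row=3, col=0) -> (row=3, col=1)
  > (right): (row=3, col=1) -> (row=3, col=2)
  ^ (up): (row=3, col=2) -> (row=2, col=2)
  > (right): (row=2, col=2) -> (row=2, col=3)
  > (right): blocked, stay at (row=2, col=3)
  v (down): (row=2, col=3) -> (row=3, col=3)
  v (down): blocked, stay at (row=3, col=3)
Final: (row=3, col=3)

Answer: Final position: (row=3, col=3)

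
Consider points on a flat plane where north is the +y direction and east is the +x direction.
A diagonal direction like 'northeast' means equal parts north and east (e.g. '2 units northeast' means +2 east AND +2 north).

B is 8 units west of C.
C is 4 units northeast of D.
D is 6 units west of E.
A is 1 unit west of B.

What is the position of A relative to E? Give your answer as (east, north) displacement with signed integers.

Answer: A is at (east=-11, north=4) relative to E.

Derivation:
Place E at the origin (east=0, north=0).
  D is 6 units west of E: delta (east=-6, north=+0); D at (east=-6, north=0).
  C is 4 units northeast of D: delta (east=+4, north=+4); C at (east=-2, north=4).
  B is 8 units west of C: delta (east=-8, north=+0); B at (east=-10, north=4).
  A is 1 unit west of B: delta (east=-1, north=+0); A at (east=-11, north=4).
Therefore A relative to E: (east=-11, north=4).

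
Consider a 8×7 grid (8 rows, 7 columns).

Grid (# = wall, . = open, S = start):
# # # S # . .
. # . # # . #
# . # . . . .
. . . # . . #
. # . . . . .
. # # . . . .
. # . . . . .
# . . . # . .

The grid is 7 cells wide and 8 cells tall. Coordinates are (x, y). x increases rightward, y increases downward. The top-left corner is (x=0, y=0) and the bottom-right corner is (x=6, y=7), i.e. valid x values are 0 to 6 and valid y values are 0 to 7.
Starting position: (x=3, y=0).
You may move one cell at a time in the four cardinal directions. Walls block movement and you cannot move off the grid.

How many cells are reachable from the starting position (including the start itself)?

BFS flood-fill from (x=3, y=0):
  Distance 0: (x=3, y=0)
Total reachable: 1 (grid has 38 open cells total)

Answer: Reachable cells: 1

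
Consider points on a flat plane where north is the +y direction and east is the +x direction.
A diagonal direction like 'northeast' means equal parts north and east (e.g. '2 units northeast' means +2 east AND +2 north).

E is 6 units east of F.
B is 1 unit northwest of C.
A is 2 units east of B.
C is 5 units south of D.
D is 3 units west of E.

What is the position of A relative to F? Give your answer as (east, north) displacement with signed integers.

Answer: A is at (east=4, north=-4) relative to F.

Derivation:
Place F at the origin (east=0, north=0).
  E is 6 units east of F: delta (east=+6, north=+0); E at (east=6, north=0).
  D is 3 units west of E: delta (east=-3, north=+0); D at (east=3, north=0).
  C is 5 units south of D: delta (east=+0, north=-5); C at (east=3, north=-5).
  B is 1 unit northwest of C: delta (east=-1, north=+1); B at (east=2, north=-4).
  A is 2 units east of B: delta (east=+2, north=+0); A at (east=4, north=-4).
Therefore A relative to F: (east=4, north=-4).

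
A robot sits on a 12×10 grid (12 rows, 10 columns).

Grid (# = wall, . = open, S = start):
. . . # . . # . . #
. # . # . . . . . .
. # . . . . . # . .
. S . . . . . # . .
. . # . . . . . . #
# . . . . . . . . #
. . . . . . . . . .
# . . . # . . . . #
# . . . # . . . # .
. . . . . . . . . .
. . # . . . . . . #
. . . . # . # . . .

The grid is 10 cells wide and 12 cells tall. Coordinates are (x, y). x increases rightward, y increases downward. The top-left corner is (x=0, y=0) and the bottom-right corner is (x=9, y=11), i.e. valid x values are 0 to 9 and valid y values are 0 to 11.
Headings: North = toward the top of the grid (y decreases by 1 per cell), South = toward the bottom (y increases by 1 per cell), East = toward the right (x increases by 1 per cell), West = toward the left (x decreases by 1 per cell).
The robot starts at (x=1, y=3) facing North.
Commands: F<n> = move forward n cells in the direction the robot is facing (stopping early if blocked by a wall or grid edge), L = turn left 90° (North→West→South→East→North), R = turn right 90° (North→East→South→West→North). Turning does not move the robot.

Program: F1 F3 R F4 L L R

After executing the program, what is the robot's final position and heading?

Answer: Final position: (x=5, y=3), facing North

Derivation:
Start: (x=1, y=3), facing North
  F1: move forward 0/1 (blocked), now at (x=1, y=3)
  F3: move forward 0/3 (blocked), now at (x=1, y=3)
  R: turn right, now facing East
  F4: move forward 4, now at (x=5, y=3)
  L: turn left, now facing North
  L: turn left, now facing West
  R: turn right, now facing North
Final: (x=5, y=3), facing North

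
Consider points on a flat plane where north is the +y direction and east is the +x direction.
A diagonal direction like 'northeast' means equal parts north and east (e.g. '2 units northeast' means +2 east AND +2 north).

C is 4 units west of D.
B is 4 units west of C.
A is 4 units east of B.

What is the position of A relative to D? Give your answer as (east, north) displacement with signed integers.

Place D at the origin (east=0, north=0).
  C is 4 units west of D: delta (east=-4, north=+0); C at (east=-4, north=0).
  B is 4 units west of C: delta (east=-4, north=+0); B at (east=-8, north=0).
  A is 4 units east of B: delta (east=+4, north=+0); A at (east=-4, north=0).
Therefore A relative to D: (east=-4, north=0).

Answer: A is at (east=-4, north=0) relative to D.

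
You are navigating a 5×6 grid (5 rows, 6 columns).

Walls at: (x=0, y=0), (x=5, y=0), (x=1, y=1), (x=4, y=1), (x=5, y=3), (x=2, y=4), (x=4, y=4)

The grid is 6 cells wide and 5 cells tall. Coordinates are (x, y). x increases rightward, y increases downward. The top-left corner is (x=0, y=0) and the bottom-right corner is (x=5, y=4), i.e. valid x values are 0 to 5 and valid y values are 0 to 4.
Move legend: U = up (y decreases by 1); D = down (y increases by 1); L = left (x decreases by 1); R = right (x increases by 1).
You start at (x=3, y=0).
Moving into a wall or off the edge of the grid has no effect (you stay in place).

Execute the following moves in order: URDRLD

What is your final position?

Answer: Final position: (x=3, y=1)

Derivation:
Start: (x=3, y=0)
  U (up): blocked, stay at (x=3, y=0)
  R (right): (x=3, y=0) -> (x=4, y=0)
  D (down): blocked, stay at (x=4, y=0)
  R (right): blocked, stay at (x=4, y=0)
  L (left): (x=4, y=0) -> (x=3, y=0)
  D (down): (x=3, y=0) -> (x=3, y=1)
Final: (x=3, y=1)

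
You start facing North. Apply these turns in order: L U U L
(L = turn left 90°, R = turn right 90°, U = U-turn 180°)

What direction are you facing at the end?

Answer: Final heading: South

Derivation:
Start: North
  L (left (90° counter-clockwise)) -> West
  U (U-turn (180°)) -> East
  U (U-turn (180°)) -> West
  L (left (90° counter-clockwise)) -> South
Final: South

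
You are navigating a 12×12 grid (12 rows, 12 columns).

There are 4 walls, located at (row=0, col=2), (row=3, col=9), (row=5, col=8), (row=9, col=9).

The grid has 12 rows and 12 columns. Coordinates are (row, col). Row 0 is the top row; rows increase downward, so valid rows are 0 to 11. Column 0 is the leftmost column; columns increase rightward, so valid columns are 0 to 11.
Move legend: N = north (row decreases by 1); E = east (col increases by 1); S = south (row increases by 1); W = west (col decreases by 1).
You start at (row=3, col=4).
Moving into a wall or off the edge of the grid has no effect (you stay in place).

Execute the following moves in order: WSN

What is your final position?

Start: (row=3, col=4)
  W (west): (row=3, col=4) -> (row=3, col=3)
  S (south): (row=3, col=3) -> (row=4, col=3)
  N (north): (row=4, col=3) -> (row=3, col=3)
Final: (row=3, col=3)

Answer: Final position: (row=3, col=3)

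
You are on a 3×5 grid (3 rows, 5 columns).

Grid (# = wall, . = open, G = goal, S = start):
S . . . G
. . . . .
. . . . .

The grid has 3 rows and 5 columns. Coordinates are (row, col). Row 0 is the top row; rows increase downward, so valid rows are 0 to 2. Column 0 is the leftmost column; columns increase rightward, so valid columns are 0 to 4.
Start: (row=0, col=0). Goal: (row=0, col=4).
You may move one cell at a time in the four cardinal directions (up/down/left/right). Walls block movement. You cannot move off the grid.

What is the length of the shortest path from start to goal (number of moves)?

Answer: Shortest path length: 4

Derivation:
BFS from (row=0, col=0) until reaching (row=0, col=4):
  Distance 0: (row=0, col=0)
  Distance 1: (row=0, col=1), (row=1, col=0)
  Distance 2: (row=0, col=2), (row=1, col=1), (row=2, col=0)
  Distance 3: (row=0, col=3), (row=1, col=2), (row=2, col=1)
  Distance 4: (row=0, col=4), (row=1, col=3), (row=2, col=2)  <- goal reached here
One shortest path (4 moves): (row=0, col=0) -> (row=0, col=1) -> (row=0, col=2) -> (row=0, col=3) -> (row=0, col=4)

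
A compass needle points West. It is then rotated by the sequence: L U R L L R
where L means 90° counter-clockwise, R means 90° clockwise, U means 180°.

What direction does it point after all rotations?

Start: West
  L (left (90° counter-clockwise)) -> South
  U (U-turn (180°)) -> North
  R (right (90° clockwise)) -> East
  L (left (90° counter-clockwise)) -> North
  L (left (90° counter-clockwise)) -> West
  R (right (90° clockwise)) -> North
Final: North

Answer: Final heading: North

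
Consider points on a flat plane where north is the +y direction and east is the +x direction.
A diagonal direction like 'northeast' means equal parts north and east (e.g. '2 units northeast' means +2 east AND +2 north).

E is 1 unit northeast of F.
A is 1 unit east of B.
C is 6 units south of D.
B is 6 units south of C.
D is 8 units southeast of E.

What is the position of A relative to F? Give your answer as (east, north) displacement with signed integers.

Answer: A is at (east=10, north=-19) relative to F.

Derivation:
Place F at the origin (east=0, north=0).
  E is 1 unit northeast of F: delta (east=+1, north=+1); E at (east=1, north=1).
  D is 8 units southeast of E: delta (east=+8, north=-8); D at (east=9, north=-7).
  C is 6 units south of D: delta (east=+0, north=-6); C at (east=9, north=-13).
  B is 6 units south of C: delta (east=+0, north=-6); B at (east=9, north=-19).
  A is 1 unit east of B: delta (east=+1, north=+0); A at (east=10, north=-19).
Therefore A relative to F: (east=10, north=-19).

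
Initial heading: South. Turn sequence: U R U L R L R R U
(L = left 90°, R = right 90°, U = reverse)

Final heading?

Start: South
  U (U-turn (180°)) -> North
  R (right (90° clockwise)) -> East
  U (U-turn (180°)) -> West
  L (left (90° counter-clockwise)) -> South
  R (right (90° clockwise)) -> West
  L (left (90° counter-clockwise)) -> South
  R (right (90° clockwise)) -> West
  R (right (90° clockwise)) -> North
  U (U-turn (180°)) -> South
Final: South

Answer: Final heading: South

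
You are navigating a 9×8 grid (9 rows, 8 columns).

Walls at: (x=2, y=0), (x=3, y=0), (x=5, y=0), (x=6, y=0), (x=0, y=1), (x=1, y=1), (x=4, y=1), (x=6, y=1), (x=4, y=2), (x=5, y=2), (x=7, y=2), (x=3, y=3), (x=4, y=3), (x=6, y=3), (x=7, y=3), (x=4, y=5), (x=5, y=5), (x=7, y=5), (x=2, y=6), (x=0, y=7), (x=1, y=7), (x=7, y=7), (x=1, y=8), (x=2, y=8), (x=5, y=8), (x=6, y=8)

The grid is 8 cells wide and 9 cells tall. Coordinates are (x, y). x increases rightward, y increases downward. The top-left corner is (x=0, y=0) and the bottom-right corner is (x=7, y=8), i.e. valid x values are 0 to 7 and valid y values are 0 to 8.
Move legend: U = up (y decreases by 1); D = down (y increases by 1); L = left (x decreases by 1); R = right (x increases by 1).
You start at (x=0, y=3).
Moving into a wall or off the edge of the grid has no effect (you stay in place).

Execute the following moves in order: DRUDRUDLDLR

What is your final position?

Answer: Final position: (x=1, y=5)

Derivation:
Start: (x=0, y=3)
  D (down): (x=0, y=3) -> (x=0, y=4)
  R (right): (x=0, y=4) -> (x=1, y=4)
  U (up): (x=1, y=4) -> (x=1, y=3)
  D (down): (x=1, y=3) -> (x=1, y=4)
  R (right): (x=1, y=4) -> (x=2, y=4)
  U (up): (x=2, y=4) -> (x=2, y=3)
  D (down): (x=2, y=3) -> (x=2, y=4)
  L (left): (x=2, y=4) -> (x=1, y=4)
  D (down): (x=1, y=4) -> (x=1, y=5)
  L (left): (x=1, y=5) -> (x=0, y=5)
  R (right): (x=0, y=5) -> (x=1, y=5)
Final: (x=1, y=5)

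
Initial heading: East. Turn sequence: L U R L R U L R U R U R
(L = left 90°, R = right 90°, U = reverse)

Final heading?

Start: East
  L (left (90° counter-clockwise)) -> North
  U (U-turn (180°)) -> South
  R (right (90° clockwise)) -> West
  L (left (90° counter-clockwise)) -> South
  R (right (90° clockwise)) -> West
  U (U-turn (180°)) -> East
  L (left (90° counter-clockwise)) -> North
  R (right (90° clockwise)) -> East
  U (U-turn (180°)) -> West
  R (right (90° clockwise)) -> North
  U (U-turn (180°)) -> South
  R (right (90° clockwise)) -> West
Final: West

Answer: Final heading: West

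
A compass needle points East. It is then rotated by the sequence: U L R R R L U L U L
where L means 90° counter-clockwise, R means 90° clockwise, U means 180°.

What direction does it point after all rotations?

Start: East
  U (U-turn (180°)) -> West
  L (left (90° counter-clockwise)) -> South
  R (right (90° clockwise)) -> West
  R (right (90° clockwise)) -> North
  R (right (90° clockwise)) -> East
  L (left (90° counter-clockwise)) -> North
  U (U-turn (180°)) -> South
  L (left (90° counter-clockwise)) -> East
  U (U-turn (180°)) -> West
  L (left (90° counter-clockwise)) -> South
Final: South

Answer: Final heading: South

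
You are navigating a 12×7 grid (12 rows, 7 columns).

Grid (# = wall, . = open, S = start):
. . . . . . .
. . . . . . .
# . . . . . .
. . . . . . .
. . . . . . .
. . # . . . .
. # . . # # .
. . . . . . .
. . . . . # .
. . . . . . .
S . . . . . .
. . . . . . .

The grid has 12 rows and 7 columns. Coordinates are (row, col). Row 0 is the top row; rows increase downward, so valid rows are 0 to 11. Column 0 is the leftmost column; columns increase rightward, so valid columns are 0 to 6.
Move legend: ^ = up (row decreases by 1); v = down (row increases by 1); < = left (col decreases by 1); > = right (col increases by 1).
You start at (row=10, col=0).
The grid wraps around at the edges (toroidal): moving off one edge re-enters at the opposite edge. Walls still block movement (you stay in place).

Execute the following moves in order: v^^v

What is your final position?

Answer: Final position: (row=10, col=0)

Derivation:
Start: (row=10, col=0)
  v (down): (row=10, col=0) -> (row=11, col=0)
  ^ (up): (row=11, col=0) -> (row=10, col=0)
  ^ (up): (row=10, col=0) -> (row=9, col=0)
  v (down): (row=9, col=0) -> (row=10, col=0)
Final: (row=10, col=0)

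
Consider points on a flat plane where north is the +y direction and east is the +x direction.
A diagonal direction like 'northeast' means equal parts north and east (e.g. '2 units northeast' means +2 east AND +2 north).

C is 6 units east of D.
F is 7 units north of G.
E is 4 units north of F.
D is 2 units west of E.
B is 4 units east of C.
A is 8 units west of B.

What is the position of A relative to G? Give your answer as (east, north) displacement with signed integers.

Answer: A is at (east=0, north=11) relative to G.

Derivation:
Place G at the origin (east=0, north=0).
  F is 7 units north of G: delta (east=+0, north=+7); F at (east=0, north=7).
  E is 4 units north of F: delta (east=+0, north=+4); E at (east=0, north=11).
  D is 2 units west of E: delta (east=-2, north=+0); D at (east=-2, north=11).
  C is 6 units east of D: delta (east=+6, north=+0); C at (east=4, north=11).
  B is 4 units east of C: delta (east=+4, north=+0); B at (east=8, north=11).
  A is 8 units west of B: delta (east=-8, north=+0); A at (east=0, north=11).
Therefore A relative to G: (east=0, north=11).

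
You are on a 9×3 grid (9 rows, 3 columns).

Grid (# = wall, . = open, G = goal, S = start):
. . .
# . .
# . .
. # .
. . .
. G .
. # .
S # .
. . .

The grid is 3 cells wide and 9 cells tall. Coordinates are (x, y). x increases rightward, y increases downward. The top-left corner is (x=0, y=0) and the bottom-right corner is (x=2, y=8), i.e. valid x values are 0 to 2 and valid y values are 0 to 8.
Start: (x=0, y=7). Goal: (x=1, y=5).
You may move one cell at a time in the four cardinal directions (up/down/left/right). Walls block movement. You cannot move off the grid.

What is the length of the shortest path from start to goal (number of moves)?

BFS from (x=0, y=7) until reaching (x=1, y=5):
  Distance 0: (x=0, y=7)
  Distance 1: (x=0, y=6), (x=0, y=8)
  Distance 2: (x=0, y=5), (x=1, y=8)
  Distance 3: (x=0, y=4), (x=1, y=5), (x=2, y=8)  <- goal reached here
One shortest path (3 moves): (x=0, y=7) -> (x=0, y=6) -> (x=0, y=5) -> (x=1, y=5)

Answer: Shortest path length: 3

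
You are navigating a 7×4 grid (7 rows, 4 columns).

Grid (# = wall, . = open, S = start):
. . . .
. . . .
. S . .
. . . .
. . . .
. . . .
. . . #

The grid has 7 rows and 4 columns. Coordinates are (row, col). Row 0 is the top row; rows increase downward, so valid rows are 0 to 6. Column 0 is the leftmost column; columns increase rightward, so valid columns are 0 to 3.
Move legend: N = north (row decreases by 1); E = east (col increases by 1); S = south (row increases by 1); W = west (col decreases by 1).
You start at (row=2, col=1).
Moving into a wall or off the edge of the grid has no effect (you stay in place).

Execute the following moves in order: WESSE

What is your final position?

Answer: Final position: (row=4, col=2)

Derivation:
Start: (row=2, col=1)
  W (west): (row=2, col=1) -> (row=2, col=0)
  E (east): (row=2, col=0) -> (row=2, col=1)
  S (south): (row=2, col=1) -> (row=3, col=1)
  S (south): (row=3, col=1) -> (row=4, col=1)
  E (east): (row=4, col=1) -> (row=4, col=2)
Final: (row=4, col=2)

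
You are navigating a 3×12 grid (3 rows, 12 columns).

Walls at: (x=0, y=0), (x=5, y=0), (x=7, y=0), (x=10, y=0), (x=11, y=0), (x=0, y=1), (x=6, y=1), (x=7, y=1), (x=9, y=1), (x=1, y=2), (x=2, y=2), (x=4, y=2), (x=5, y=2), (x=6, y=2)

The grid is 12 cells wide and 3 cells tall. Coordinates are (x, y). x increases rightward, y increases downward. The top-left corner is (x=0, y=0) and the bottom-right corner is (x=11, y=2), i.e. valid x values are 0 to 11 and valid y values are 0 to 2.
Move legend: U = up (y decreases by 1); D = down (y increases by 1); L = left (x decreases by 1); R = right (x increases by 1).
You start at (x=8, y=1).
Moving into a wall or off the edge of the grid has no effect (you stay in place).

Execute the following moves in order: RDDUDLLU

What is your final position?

Start: (x=8, y=1)
  R (right): blocked, stay at (x=8, y=1)
  D (down): (x=8, y=1) -> (x=8, y=2)
  D (down): blocked, stay at (x=8, y=2)
  U (up): (x=8, y=2) -> (x=8, y=1)
  D (down): (x=8, y=1) -> (x=8, y=2)
  L (left): (x=8, y=2) -> (x=7, y=2)
  L (left): blocked, stay at (x=7, y=2)
  U (up): blocked, stay at (x=7, y=2)
Final: (x=7, y=2)

Answer: Final position: (x=7, y=2)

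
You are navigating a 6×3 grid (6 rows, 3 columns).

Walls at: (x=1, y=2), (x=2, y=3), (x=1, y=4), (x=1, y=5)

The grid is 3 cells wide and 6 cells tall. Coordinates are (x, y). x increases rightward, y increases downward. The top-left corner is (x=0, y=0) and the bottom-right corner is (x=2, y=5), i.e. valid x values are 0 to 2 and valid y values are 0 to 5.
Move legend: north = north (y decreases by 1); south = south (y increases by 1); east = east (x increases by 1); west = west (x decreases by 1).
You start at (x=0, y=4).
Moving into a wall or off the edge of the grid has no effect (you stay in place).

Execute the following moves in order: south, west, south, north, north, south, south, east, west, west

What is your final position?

Start: (x=0, y=4)
  south (south): (x=0, y=4) -> (x=0, y=5)
  west (west): blocked, stay at (x=0, y=5)
  south (south): blocked, stay at (x=0, y=5)
  north (north): (x=0, y=5) -> (x=0, y=4)
  north (north): (x=0, y=4) -> (x=0, y=3)
  south (south): (x=0, y=3) -> (x=0, y=4)
  south (south): (x=0, y=4) -> (x=0, y=5)
  east (east): blocked, stay at (x=0, y=5)
  west (west): blocked, stay at (x=0, y=5)
  west (west): blocked, stay at (x=0, y=5)
Final: (x=0, y=5)

Answer: Final position: (x=0, y=5)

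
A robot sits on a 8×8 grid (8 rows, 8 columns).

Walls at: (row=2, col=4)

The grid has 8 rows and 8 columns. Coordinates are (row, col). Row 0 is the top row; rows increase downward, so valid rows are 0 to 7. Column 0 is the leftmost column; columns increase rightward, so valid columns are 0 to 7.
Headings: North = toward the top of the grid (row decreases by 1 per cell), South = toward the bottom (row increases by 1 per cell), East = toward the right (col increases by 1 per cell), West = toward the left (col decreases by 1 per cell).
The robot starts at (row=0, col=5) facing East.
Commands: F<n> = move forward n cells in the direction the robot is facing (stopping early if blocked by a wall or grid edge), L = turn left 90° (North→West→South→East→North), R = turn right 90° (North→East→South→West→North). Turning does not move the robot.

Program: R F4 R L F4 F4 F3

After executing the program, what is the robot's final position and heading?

Start: (row=0, col=5), facing East
  R: turn right, now facing South
  F4: move forward 4, now at (row=4, col=5)
  R: turn right, now facing West
  L: turn left, now facing South
  F4: move forward 3/4 (blocked), now at (row=7, col=5)
  F4: move forward 0/4 (blocked), now at (row=7, col=5)
  F3: move forward 0/3 (blocked), now at (row=7, col=5)
Final: (row=7, col=5), facing South

Answer: Final position: (row=7, col=5), facing South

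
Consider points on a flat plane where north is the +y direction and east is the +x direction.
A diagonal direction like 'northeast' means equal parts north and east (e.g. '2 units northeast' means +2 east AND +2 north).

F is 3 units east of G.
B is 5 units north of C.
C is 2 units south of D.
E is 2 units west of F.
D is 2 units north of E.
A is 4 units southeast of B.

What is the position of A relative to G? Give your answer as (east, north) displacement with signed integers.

Answer: A is at (east=5, north=1) relative to G.

Derivation:
Place G at the origin (east=0, north=0).
  F is 3 units east of G: delta (east=+3, north=+0); F at (east=3, north=0).
  E is 2 units west of F: delta (east=-2, north=+0); E at (east=1, north=0).
  D is 2 units north of E: delta (east=+0, north=+2); D at (east=1, north=2).
  C is 2 units south of D: delta (east=+0, north=-2); C at (east=1, north=0).
  B is 5 units north of C: delta (east=+0, north=+5); B at (east=1, north=5).
  A is 4 units southeast of B: delta (east=+4, north=-4); A at (east=5, north=1).
Therefore A relative to G: (east=5, north=1).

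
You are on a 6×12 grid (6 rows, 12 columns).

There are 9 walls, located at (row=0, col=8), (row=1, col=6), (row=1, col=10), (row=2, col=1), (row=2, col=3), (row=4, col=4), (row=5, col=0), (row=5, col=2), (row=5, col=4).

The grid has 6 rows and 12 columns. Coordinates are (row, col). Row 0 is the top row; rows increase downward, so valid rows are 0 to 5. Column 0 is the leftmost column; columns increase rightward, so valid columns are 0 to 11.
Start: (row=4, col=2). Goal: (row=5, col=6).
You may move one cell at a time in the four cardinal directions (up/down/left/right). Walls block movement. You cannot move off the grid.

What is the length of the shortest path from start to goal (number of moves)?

Answer: Shortest path length: 7

Derivation:
BFS from (row=4, col=2) until reaching (row=5, col=6):
  Distance 0: (row=4, col=2)
  Distance 1: (row=3, col=2), (row=4, col=1), (row=4, col=3)
  Distance 2: (row=2, col=2), (row=3, col=1), (row=3, col=3), (row=4, col=0), (row=5, col=1), (row=5, col=3)
  Distance 3: (row=1, col=2), (row=3, col=0), (row=3, col=4)
  Distance 4: (row=0, col=2), (row=1, col=1), (row=1, col=3), (row=2, col=0), (row=2, col=4), (row=3, col=5)
  Distance 5: (row=0, col=1), (row=0, col=3), (row=1, col=0), (row=1, col=4), (row=2, col=5), (row=3, col=6), (row=4, col=5)
  Distance 6: (row=0, col=0), (row=0, col=4), (row=1, col=5), (row=2, col=6), (row=3, col=7), (row=4, col=6), (row=5, col=5)
  Distance 7: (row=0, col=5), (row=2, col=7), (row=3, col=8), (row=4, col=7), (row=5, col=6)  <- goal reached here
One shortest path (7 moves): (row=4, col=2) -> (row=4, col=3) -> (row=3, col=3) -> (row=3, col=4) -> (row=3, col=5) -> (row=3, col=6) -> (row=4, col=6) -> (row=5, col=6)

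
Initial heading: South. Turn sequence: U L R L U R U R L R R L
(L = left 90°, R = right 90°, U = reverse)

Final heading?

Start: South
  U (U-turn (180°)) -> North
  L (left (90° counter-clockwise)) -> West
  R (right (90° clockwise)) -> North
  L (left (90° counter-clockwise)) -> West
  U (U-turn (180°)) -> East
  R (right (90° clockwise)) -> South
  U (U-turn (180°)) -> North
  R (right (90° clockwise)) -> East
  L (left (90° counter-clockwise)) -> North
  R (right (90° clockwise)) -> East
  R (right (90° clockwise)) -> South
  L (left (90° counter-clockwise)) -> East
Final: East

Answer: Final heading: East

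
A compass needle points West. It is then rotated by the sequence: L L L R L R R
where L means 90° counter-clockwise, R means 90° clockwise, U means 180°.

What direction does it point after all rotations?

Answer: Final heading: South

Derivation:
Start: West
  L (left (90° counter-clockwise)) -> South
  L (left (90° counter-clockwise)) -> East
  L (left (90° counter-clockwise)) -> North
  R (right (90° clockwise)) -> East
  L (left (90° counter-clockwise)) -> North
  R (right (90° clockwise)) -> East
  R (right (90° clockwise)) -> South
Final: South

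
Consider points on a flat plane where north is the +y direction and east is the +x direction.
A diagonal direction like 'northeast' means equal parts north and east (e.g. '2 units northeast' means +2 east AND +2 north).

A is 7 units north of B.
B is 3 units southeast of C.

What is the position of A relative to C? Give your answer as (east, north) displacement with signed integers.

Answer: A is at (east=3, north=4) relative to C.

Derivation:
Place C at the origin (east=0, north=0).
  B is 3 units southeast of C: delta (east=+3, north=-3); B at (east=3, north=-3).
  A is 7 units north of B: delta (east=+0, north=+7); A at (east=3, north=4).
Therefore A relative to C: (east=3, north=4).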